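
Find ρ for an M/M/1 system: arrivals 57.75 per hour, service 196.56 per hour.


ρ = λ/μ = 57.75/196.56 = 0.2938

Final: 0.2938


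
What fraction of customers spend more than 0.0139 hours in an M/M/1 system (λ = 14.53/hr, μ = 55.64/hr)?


W ~ Exponential(μ−λ) for M/M/1.
μ − λ = 55.64 − 14.53 = 41.1100
P(W > t) = e^{−(μ−λ)t} = e^{−0.5714} = 0.564718

Final: 0.564718


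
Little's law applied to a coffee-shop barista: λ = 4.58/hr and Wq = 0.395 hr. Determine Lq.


Lq = λWq = 4.58·0.395 = 1.8091

Final: 1.8091


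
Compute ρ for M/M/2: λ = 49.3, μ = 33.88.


ρ = λ/(cμ) = 49.3/(2·33.88) = 49.3/67.76 = 0.7276

Final: 0.7276


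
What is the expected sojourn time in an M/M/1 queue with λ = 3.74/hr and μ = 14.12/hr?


W = 1/(μ−λ) = 1/(14.12 − 3.74) = 1/10.38 = 0.09634 hr

Final: 0.09634 hr


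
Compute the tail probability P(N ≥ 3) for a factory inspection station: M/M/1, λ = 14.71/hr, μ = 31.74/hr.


ρ = 14.71/31.74 = 0.4635
P(N ≥ n) = ρ^n = 0.4635^3 = 0.099544

Final: 0.099544


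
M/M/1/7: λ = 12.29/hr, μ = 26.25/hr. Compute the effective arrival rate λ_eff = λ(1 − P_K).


ρ = 0.4682; P_K = (1−ρ)ρ^7/(1−ρ^8) = 0.002629
λ_eff = λ(1 − P_K) = 12.29·(1 − 0.002629) = 12.29·0.997371 = 12.2577 /hr

Final: 12.2577 /hr


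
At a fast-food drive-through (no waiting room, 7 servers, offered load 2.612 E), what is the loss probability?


B(c,a) = (a^c/c!) / Σ_{k=0}^{c} a^k/k!
a^7/7! = 0.164582
Σ terms (k=0..7): 1.00000 + 2.61200 + 3.41127 + 2.97008 + 1.93946 + 1.01318 + 0.44107 + 0.16458 = 13.551642
B = 0.164582/13.551642 = 0.012145

Final: 0.012145


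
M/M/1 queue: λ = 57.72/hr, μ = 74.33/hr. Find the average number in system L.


ρ = λ/μ = 57.72/74.33 = 0.7765
L = ρ/(1−ρ) = 0.7765/(1 − 0.7765) = 0.7765/0.2235 = 3.4750

Final: 3.4750


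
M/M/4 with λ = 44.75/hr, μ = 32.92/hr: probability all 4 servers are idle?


a = λ/μ = 44.75/32.92 = 1.3594; ρ = a/c = 0.3398
Σ_{k=0}^{3} a^k/k! (terms k=0..3) = 1.00000 + 1.35936 + 0.92392 + 0.41865 = 3.70193
Tail: a^4/(4!(1−ρ)) = 3.41455/(24·0.6602) = 0.21551
P₀ = 1/(3.70193 + 0.21551) = 1/3.91744 = 0.255269

Final: 0.255269


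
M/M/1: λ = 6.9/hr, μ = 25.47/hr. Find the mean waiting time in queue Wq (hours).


ρ = 6.9/25.47 = 0.2709
Wq = ρ/(μ−λ) = 0.2709/(25.47 − 6.9) = 0.2709/18.57 = 0.01459 hr

Final: 0.01459 hr


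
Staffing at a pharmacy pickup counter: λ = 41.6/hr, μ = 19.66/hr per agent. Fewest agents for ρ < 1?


Stability requires cμ > λ ⇔ c > λ/μ.
λ/μ = 41.6/19.66 = 2.1160
Minimum integer c = ⌊2.1160⌋ + 1 = 3
Check: 3·19.66 = 58.98 > 41.6, while 2·19.66 = 39.32 ≤ 41.6

Final: 3 servers


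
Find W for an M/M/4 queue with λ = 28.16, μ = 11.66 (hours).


a = 2.4151; ρ = 0.6038; P₀ = 0.081588
Lq = P₀·a^c·ρ/(c!(1−ρ)²) = 0.44477
Wq = Lq/λ = 0.44477/28.16 = 0.01579 hr
W = Wq + 1/μ = 0.01579 + 0.08576 = 0.10156 hr

Final: 0.10156 hr


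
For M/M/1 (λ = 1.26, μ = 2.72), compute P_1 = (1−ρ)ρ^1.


ρ = 1.26/2.72 = 0.4632
P_n = (1−ρ)·ρ^n = (1 − 0.4632)·0.4632^1 = 0.5368·0.463235 = 0.248648

Final: 0.248648


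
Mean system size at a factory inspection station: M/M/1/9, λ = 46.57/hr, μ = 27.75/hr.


ρ = 46.57/27.75 = 1.6782
L = ρ[1 − (K+1)ρ^K + Kρ^(K+1)] / [(1−ρ)(1−ρ^(K+1))]
Numerator: 1.6782·(1 − 10·105.581847 + 9·177.187265) = 906.003688
Denominator: (-0.6782)·(-176.187265) = 119.489886
L = 906.003688/119.489886 = 7.5823

Final: 7.5823


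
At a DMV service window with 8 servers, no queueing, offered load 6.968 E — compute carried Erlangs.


B(8,6.968) = 0.176981 (Erlang-B)
Carried load = a(1 − B) = 6.968·(1 − 0.176981) = 6.968·0.823019 = 5.7348 E

Final: 5.7348 Erlangs


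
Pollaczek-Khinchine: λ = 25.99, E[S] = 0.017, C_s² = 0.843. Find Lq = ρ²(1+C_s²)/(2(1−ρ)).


ρ = λ·E[S] = 25.99·0.017 = 0.4418
Lq = ρ²(1+C_s²)/(2(1−ρ)) = 0.1952·(1+0.843)/(2·0.5582)
= 0.1952·1.8430/1.1163 = 0.32228

Final: 0.32228


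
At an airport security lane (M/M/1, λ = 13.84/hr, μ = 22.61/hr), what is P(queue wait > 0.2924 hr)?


ρ = 13.84/22.61 = 0.6121
P(Wq > t) = ρ·e^{−(μ−λ)t} = 0.6121·e^{−2.5643}
= 0.6121·0.076969 = 0.047114

Final: 0.047114


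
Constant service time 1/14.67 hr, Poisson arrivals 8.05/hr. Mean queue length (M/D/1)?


ρ = 8.05/14.67 = 0.5487
M/D/1: Lq = ρ²/(2(1−ρ)) = 0.3011/(2·0.4513) = 0.33364

Final: 0.33364


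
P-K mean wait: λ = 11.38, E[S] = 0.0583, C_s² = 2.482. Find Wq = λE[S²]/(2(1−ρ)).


ρ = λ·E[S] = 11.38·0.0583 = 0.6635
E[S²] = E[S]²(1+C_s²) = 0.0583²·(1+2.482) = 0.011835
Wq = λ·E[S²]/(2(1−ρ)) = 11.38·0.011835/(2·0.3365) = 0.20009 hr

Final: 0.20009 hr


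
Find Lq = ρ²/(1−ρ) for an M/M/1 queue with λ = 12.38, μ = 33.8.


ρ = 12.38/33.8 = 0.3663
Lq = ρ²/(1−ρ) = 0.1342/0.6337 = 0.2117

Final: 0.2117


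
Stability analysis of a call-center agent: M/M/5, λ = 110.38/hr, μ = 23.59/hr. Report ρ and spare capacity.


Total capacity cμ = 5·23.59 = 117.95/hr
ρ = λ/(cμ) = 110.38/117.95 = 0.9358
Stable ⇔ ρ < 1: YES
Spare capacity = cμ − λ = 117.95 − 110.38 = 7.57/hr

Final: ρ = 0.9358; stable; margin = 7.57/hr


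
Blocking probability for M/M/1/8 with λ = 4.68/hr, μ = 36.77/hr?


ρ = λ/μ = 4.68/36.77 = 0.1273
P_K = (1−ρ)ρ^K/(1−ρ^(K+1)) = (0.8727·0.00000006887)/(1 − 0.000000008765)
= 0.00000006010/1.000000 = 0.00000006010

Final: 0.00000006010


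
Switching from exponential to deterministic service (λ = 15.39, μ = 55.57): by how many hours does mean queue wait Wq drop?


ρ = 15.39/55.57 = 0.2769
Wq(M/M/1) = ρ/(μ−λ) = 0.2769/40.18 = 0.006893 hr
Wq(M/D/1) = ρ/(2(μ−λ)) = 0.003446 hr
Savings = 0.006893 − 0.003446 = 0.003446 hr

Final: 0.003446 hr


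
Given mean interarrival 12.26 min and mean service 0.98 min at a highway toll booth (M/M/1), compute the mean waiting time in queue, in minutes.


λ = 60/12.26 = 4.8940 /hr
μ = 60/0.98 = 61.2245 /hr
ρ = λ/μ = 4.8940/61.2245 = 0.07993
Wq = ρ/(μ−λ) = 0.07993/(61.2245−4.8940) = 0.001419 hr
In minutes: 0.001419·60 = 0.08514 min

Final: 0.08514 min


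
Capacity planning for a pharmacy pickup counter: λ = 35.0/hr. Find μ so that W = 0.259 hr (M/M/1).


W = 1/(μ−λ) ⇒ μ − λ = 1/W = 1/0.259 = 3.8610
μ = λ + 1/W = 35.0 + 3.8610 = 38.8610 per hr

Final: 38.8610 /hr


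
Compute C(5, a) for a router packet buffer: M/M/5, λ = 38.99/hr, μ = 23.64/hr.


a = λ/μ = 1.6493; ρ = a/5 = 0.3299
P₀ = 0.191669 (from M/M/c formula)
C(c,a) = [a^c/(c!(1−ρ))]·P₀ = [12.20475/(120·0.6701)]·0.191669
= 0.15177·0.191669 = 0.029090

Final: 0.029090


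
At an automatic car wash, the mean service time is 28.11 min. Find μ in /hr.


μ = 1/(service time) in consistent units.
1 hour = 60 min, so μ = 60/28.11 = 2.1345 per hour

Final: 2.1345 /hr


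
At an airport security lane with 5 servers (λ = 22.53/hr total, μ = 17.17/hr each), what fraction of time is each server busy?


ρ = λ/(cμ) = 22.53/(5·17.17) = 22.53/85.85 = 0.2624

Final: 0.2624


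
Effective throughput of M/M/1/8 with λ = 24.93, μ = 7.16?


ρ = 3.4818; P_K = (1−ρ)ρ^8/(1−ρ^9) = 0.712805
λ_eff = λ(1 − P_K) = 24.93·(1 − 0.712805) = 24.93·0.287195 = 7.1598 /hr

Final: 7.1598 /hr


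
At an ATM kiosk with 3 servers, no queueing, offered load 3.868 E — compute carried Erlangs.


B(3,3.868) = 0.438538 (Erlang-B)
Carried load = a(1 − B) = 3.868·(1 − 0.438538) = 3.868·0.561462 = 2.1717 E

Final: 2.1717 Erlangs


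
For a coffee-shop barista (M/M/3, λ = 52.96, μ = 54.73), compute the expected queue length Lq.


a = λ/μ = 0.9677; ρ = a/3 = 0.3226
P₀ = 0.376116
Lq = P₀·a^c·ρ / (c!·(1−ρ)²) = 0.376116·0.90608·0.3226/(6·0.45893)
= 0.03992

Final: 0.03992


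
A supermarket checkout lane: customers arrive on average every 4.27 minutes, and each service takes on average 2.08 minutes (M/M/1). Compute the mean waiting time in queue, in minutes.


λ = 60/4.27 = 14.0515 /hr
μ = 60/2.08 = 28.8462 /hr
ρ = λ/μ = 14.0515/28.8462 = 0.4871
Wq = ρ/(μ−λ) = 0.4871/(28.8462−14.0515) = 0.03293 hr
In minutes: 0.03293·60 = 1.976 min

Final: 1.976 min


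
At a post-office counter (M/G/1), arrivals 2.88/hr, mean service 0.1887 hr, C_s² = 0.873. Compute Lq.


ρ = λ·E[S] = 2.88·0.1887 = 0.5435
Lq = ρ²(1+C_s²)/(2(1−ρ)) = 0.2953·(1+0.873)/(2·0.4565)
= 0.2953·1.8730/0.9131 = 0.60583

Final: 0.60583


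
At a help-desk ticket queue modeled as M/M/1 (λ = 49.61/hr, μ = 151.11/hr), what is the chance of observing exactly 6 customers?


ρ = 49.61/151.11 = 0.3283
P_n = (1−ρ)·ρ^n = (1 − 0.3283)·0.3283^6 = 0.6717·0.001252 = 0.0008411

Final: 0.0008411


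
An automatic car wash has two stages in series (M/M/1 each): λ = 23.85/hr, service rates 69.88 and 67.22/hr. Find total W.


Each node sees arrival rate λ = 23.85/hr (tandem ⇒ throughput preserved).
W₁ = 1/(μ₁−λ) = 1/(69.88−23.85) = 0.02172 hr
W₂ = 1/(μ₂−λ) = 1/(67.22−23.85) = 0.02306 hr
W_total = W₁ + W₂ = 0.02172 + 0.02306 = 0.04478 hr

Final: 0.04478 hr


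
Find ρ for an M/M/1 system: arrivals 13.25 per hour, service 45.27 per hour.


ρ = λ/μ = 13.25/45.27 = 0.2927

Final: 0.2927


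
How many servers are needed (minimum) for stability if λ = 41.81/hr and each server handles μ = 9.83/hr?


Stability requires cμ > λ ⇔ c > λ/μ.
λ/μ = 41.81/9.83 = 4.2533
Minimum integer c = ⌊4.2533⌋ + 1 = 5
Check: 5·9.83 = 49.15 > 41.81, while 4·9.83 = 39.32 ≤ 41.81

Final: 5 servers


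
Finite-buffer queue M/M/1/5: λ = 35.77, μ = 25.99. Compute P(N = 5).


ρ = λ/μ = 35.77/25.99 = 1.3763
P_K = (1−ρ)ρ^K/(1−ρ^(K+1)) = (-0.3763·4.938139)/(1 − 6.796354)
= -1.858215/-5.796354 = 0.320583

Final: 0.320583


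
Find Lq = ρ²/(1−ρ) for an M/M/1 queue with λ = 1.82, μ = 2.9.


ρ = 1.82/2.9 = 0.6276
Lq = ρ²/(1−ρ) = 0.3939/0.3724 = 1.0576

Final: 1.0576


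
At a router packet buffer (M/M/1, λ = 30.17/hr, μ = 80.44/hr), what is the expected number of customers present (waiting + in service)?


ρ = λ/μ = 30.17/80.44 = 0.3751
L = ρ/(1−ρ) = 0.3751/(1 − 0.3751) = 0.3751/0.6249 = 0.6002

Final: 0.6002


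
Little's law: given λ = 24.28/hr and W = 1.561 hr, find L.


L = λW = 24.28·1.561 = 37.9011

Final: 37.9011


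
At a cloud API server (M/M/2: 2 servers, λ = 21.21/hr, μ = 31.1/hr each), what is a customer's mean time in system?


a = 0.6820; ρ = 0.3410; P₀ = 0.491428
Lq = P₀·a^c·ρ/(c!(1−ρ)²) = 0.08974
Wq = Lq/λ = 0.08974/21.21 = 0.004231 hr
W = Wq + 1/μ = 0.004231 + 0.03215 = 0.03639 hr

Final: 0.03639 hr


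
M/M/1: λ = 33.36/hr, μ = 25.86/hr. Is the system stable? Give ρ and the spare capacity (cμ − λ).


Total capacity cμ = 1·25.86 = 25.86/hr
ρ = λ/(cμ) = 33.36/25.86 = 1.2900
Stable ⇔ ρ < 1: NO
Spare capacity = cμ − λ = 25.86 − 33.36 = -7.50/hr

Final: ρ = 1.2900; unstable; margin = -7.50/hr


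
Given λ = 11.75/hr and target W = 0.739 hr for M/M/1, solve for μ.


W = 1/(μ−λ) ⇒ μ − λ = 1/W = 1/0.739 = 1.3532
μ = λ + 1/W = 11.75 + 1.3532 = 13.1032 per hr

Final: 13.1032 /hr


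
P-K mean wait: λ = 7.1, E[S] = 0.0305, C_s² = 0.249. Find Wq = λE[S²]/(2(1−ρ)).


ρ = λ·E[S] = 7.1·0.0305 = 0.2165
E[S²] = E[S]²(1+C_s²) = 0.0305²·(1+0.249) = 0.001162
Wq = λ·E[S²]/(2(1−ρ)) = 7.1·0.001162/(2·0.7834) = 0.005265 hr

Final: 0.005265 hr


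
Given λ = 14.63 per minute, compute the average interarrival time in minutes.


Mean interarrival time = 1/λ = 1/14.63 minute = 0.06835 minute
In minutes: 0.06835 × 1 = 0.06835 min

Final: 0.06835 min


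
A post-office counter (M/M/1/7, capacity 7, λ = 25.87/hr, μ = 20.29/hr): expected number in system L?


ρ = 25.87/20.29 = 1.2750
L = ρ[1 − (K+1)ρ^K + Kρ^(K+1)] / [(1−ρ)(1−ρ^(K+1))]
Numerator: 1.2750·(1 − 8·5.477731 + 7·6.984174) = 7.735976
Denominator: (-0.2750)·(-5.984174) = 1.645722
L = 7.735976/1.645722 = 4.7007

Final: 4.7007


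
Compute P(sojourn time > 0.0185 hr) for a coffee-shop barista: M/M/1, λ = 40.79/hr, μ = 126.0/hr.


W ~ Exponential(μ−λ) for M/M/1.
μ − λ = 126.0 − 40.79 = 85.2100
P(W > t) = e^{−(μ−λ)t} = e^{−1.5764} = 0.206721

Final: 0.206721


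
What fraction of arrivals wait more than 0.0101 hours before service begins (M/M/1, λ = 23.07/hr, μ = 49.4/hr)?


ρ = 23.07/49.4 = 0.4670
P(Wq > t) = ρ·e^{−(μ−λ)t} = 0.4670·e^{−0.2659}
= 0.4670·0.766490 = 0.357954

Final: 0.357954


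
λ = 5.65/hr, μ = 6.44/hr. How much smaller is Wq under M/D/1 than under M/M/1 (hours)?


ρ = 5.65/6.44 = 0.8773
Wq(M/M/1) = ρ/(μ−λ) = 0.8773/0.7900 = 1.11054 hr
Wq(M/D/1) = ρ/(2(μ−λ)) = 0.55527 hr
Savings = 1.11054 − 0.55527 = 0.55527 hr

Final: 0.55527 hr


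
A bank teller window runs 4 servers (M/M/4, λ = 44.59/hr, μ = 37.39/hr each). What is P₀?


a = λ/μ = 44.59/37.39 = 1.1926; ρ = a/c = 0.2981
Σ_{k=0}^{3} a^k/k! (terms k=0..3) = 1.00000 + 1.19256 + 0.71111 + 0.28268 = 3.18635
Tail: a^4/(4!(1−ρ)) = 2.02268/(24·0.7019) = 0.12008
P₀ = 1/(3.18635 + 0.12008) = 1/3.30643 = 0.302441

Final: 0.302441


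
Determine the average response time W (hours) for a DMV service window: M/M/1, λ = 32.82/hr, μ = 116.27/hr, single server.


W = 1/(μ−λ) = 1/(116.27 − 32.82) = 1/83.45 = 0.01198 hr

Final: 0.01198 hr


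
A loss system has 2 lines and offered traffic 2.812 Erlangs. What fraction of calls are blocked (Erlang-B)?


B(c,a) = (a^c/c!) / Σ_{k=0}^{c} a^k/k!
a^2/2! = 3.953672
Σ terms (k=0..2): 1.00000 + 2.81200 + 3.95367 = 7.765672
B = 3.953672/7.765672 = 0.509122

Final: 0.509122


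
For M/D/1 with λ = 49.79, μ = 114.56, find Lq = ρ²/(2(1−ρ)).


ρ = 49.79/114.56 = 0.4346
M/D/1: Lq = ρ²/(2(1−ρ)) = 0.1889/(2·0.5654) = 0.16705

Final: 0.16705


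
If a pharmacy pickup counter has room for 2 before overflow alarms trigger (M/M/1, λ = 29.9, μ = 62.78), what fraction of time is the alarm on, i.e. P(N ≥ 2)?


ρ = 29.9/62.78 = 0.4763
P(N ≥ n) = ρ^n = 0.4763^2 = 0.226830

Final: 0.226830


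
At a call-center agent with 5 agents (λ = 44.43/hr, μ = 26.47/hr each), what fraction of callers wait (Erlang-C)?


a = λ/μ = 1.6785; ρ = a/5 = 0.3357
P₀ = 0.186108 (from M/M/c formula)
C(c,a) = [a^c/(c!(1−ρ))]·P₀ = [13.32330/(120·0.6643)]·0.186108
= 0.16713·0.186108 = 0.031105

Final: 0.031105


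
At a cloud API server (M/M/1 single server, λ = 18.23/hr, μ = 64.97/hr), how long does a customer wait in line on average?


ρ = 18.23/64.97 = 0.2806
Wq = ρ/(μ−λ) = 0.2806/(64.97 − 18.23) = 0.2806/46.74 = 0.006003 hr

Final: 0.006003 hr


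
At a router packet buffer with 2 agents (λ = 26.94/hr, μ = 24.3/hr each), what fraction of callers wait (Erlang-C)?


a = λ/μ = 1.1086; ρ = a/2 = 0.5543
P₀ = 0.286736 (from M/M/c formula)
C(c,a) = [a^c/(c!(1−ρ))]·P₀ = [1.22909/(2·0.4457)]·0.286736
= 1.37889·0.286736 = 0.395377

Final: 0.395377


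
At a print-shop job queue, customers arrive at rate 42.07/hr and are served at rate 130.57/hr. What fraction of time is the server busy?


ρ = λ/μ = 42.07/130.57 = 0.3222

Final: 0.3222


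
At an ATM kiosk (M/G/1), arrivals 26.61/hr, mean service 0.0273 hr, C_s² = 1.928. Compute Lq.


ρ = λ·E[S] = 26.61·0.0273 = 0.7265
Lq = ρ²(1+C_s²)/(2(1−ρ)) = 0.5277·(1+1.928)/(2·0.2735)
= 0.5277·2.9280/0.5471 = 2.82439

Final: 2.82439


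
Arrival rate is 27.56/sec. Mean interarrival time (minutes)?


Mean interarrival time = 1/λ = 1/27.56 second = 0.03628 second
In minutes: 0.03628 × 0.0166667 = 0.0006047 min

Final: 0.0006047 min


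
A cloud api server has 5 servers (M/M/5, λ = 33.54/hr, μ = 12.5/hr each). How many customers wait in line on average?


a = λ/μ = 2.6832; ρ = a/5 = 0.5366
P₀ = 0.065947
Lq = P₀·a^c·ρ / (c!·(1−ρ)²) = 0.065947·139.08017·0.5366/(120·0.21470)
= 0.19104

Final: 0.19104


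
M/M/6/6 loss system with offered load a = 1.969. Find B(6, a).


B(c,a) = (a^c/c!) / Σ_{k=0}^{c} a^k/k!
a^6/6! = 0.080936
Σ terms (k=0..6): 1.00000 + 1.96900 + 1.93848 + 1.27229 + 0.62628 + 0.24663 + 0.08094 = 7.133621
B = 0.080936/7.133621 = 0.011346

Final: 0.011346


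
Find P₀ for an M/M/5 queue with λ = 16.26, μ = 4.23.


a = λ/μ = 16.26/4.23 = 3.8440; ρ = a/c = 0.7688
Σ_{k=0}^{4} a^k/k! (terms k=0..4) = 1.00000 + 3.84397 + 7.38806 + 9.46650 + 9.09724 = 30.79576
Tail: a^5/(5!(1−ρ)) = 839.26840/(120·0.2312) = 30.24970
P₀ = 1/(30.79576 + 30.24970) = 1/61.04547 = 0.016381

Final: 0.016381


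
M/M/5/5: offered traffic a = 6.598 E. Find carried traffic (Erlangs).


B(5,6.598) = 0.400156 (Erlang-B)
Carried load = a(1 − B) = 6.598·(1 − 0.400156) = 6.598·0.599844 = 3.9578 E

Final: 3.9578 Erlangs


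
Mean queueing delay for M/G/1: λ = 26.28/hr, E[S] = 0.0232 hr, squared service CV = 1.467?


ρ = λ·E[S] = 26.28·0.0232 = 0.6097
E[S²] = E[S]²(1+C_s²) = 0.0232²·(1+1.467) = 0.001328
Wq = λ·E[S²]/(2(1−ρ)) = 26.28·0.001328/(2·0.3903) = 0.04470 hr

Final: 0.04470 hr


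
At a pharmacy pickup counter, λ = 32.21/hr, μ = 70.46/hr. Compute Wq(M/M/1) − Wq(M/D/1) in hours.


ρ = 32.21/70.46 = 0.4571
Wq(M/M/1) = ρ/(μ−λ) = 0.4571/38.25 = 0.01195 hr
Wq(M/D/1) = ρ/(2(μ−λ)) = 0.005976 hr
Savings = 0.01195 − 0.005976 = 0.005976 hr

Final: 0.005976 hr


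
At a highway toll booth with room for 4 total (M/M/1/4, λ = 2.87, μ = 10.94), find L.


ρ = 2.87/10.94 = 0.2623
L = ρ[1 − (K+1)ρ^K + Kρ^(K+1)] / [(1−ρ)(1−ρ^(K+1))]
Numerator: 0.2623·(1 − 5·0.004737 + 4·0.001243) = 0.257431
Denominator: (0.7377)·(0.998757) = 0.736743
L = 0.257431/0.736743 = 0.3494

Final: 0.3494


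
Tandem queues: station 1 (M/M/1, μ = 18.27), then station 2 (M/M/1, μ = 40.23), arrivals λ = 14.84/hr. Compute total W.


Each node sees arrival rate λ = 14.84/hr (tandem ⇒ throughput preserved).
W₁ = 1/(μ₁−λ) = 1/(18.27−14.84) = 0.29155 hr
W₂ = 1/(μ₂−λ) = 1/(40.23−14.84) = 0.03939 hr
W_total = W₁ + W₂ = 0.29155 + 0.03939 = 0.33093 hr

Final: 0.33093 hr


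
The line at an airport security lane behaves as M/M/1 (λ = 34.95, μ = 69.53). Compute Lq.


ρ = 34.95/69.53 = 0.5027
Lq = ρ²/(1−ρ) = 0.2527/0.4973 = 0.5080

Final: 0.5080


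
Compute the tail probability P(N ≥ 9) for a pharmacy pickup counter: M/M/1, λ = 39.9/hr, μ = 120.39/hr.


ρ = 39.9/120.39 = 0.3314
P(N ≥ n) = ρ^n = 0.3314^9 = 0.00004824

Final: 0.00004824


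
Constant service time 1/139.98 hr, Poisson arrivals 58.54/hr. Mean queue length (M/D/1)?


ρ = 58.54/139.98 = 0.4182
M/D/1: Lq = ρ²/(2(1−ρ)) = 0.1749/(2·0.5818) = 0.15030

Final: 0.15030


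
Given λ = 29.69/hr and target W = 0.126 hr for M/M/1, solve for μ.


W = 1/(μ−λ) ⇒ μ − λ = 1/W = 1/0.126 = 7.9365
μ = λ + 1/W = 29.69 + 7.9365 = 37.6265 per hr

Final: 37.6265 /hr


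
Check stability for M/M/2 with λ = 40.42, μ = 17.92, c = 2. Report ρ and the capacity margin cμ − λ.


Total capacity cμ = 2·17.92 = 35.84/hr
ρ = λ/(cμ) = 40.42/35.84 = 1.1278
Stable ⇔ ρ < 1: NO
Spare capacity = cμ − λ = 35.84 − 40.42 = -4.58/hr

Final: ρ = 1.1278; unstable; margin = -4.58/hr


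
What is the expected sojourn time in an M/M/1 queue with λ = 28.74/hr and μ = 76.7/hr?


W = 1/(μ−λ) = 1/(76.7 − 28.74) = 1/47.96 = 0.02085 hr

Final: 0.02085 hr


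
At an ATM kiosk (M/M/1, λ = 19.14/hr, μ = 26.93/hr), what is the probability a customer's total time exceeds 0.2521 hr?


W ~ Exponential(μ−λ) for M/M/1.
μ − λ = 26.93 − 19.14 = 7.7900
P(W > t) = e^{−(μ−λ)t} = e^{−1.9639} = 0.140316

Final: 0.140316


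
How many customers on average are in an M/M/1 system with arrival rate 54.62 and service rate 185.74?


ρ = λ/μ = 54.62/185.74 = 0.2941
L = ρ/(1−ρ) = 0.2941/(1 − 0.2941) = 0.2941/0.7059 = 0.4166

Final: 0.4166


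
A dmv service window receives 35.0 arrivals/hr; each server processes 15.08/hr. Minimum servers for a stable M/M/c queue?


Stability requires cμ > λ ⇔ c > λ/μ.
λ/μ = 35.0/15.08 = 2.3210
Minimum integer c = ⌊2.3210⌋ + 1 = 3
Check: 3·15.08 = 45.24 > 35.0, while 2·15.08 = 30.16 ≤ 35.0

Final: 3 servers


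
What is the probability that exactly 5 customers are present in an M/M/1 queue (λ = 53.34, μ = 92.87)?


ρ = 53.34/92.87 = 0.5744
P_n = (1−ρ)·ρ^n = (1 − 0.5744)·0.5744^5 = 0.4256·0.062501 = 0.026604

Final: 0.026604


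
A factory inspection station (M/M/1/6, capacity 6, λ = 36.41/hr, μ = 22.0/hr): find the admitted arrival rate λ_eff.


ρ = 1.6550; P_K = (1−ρ)ρ^6/(1−ρ^7) = 0.407760
λ_eff = λ(1 − P_K) = 36.41·(1 − 0.407760) = 36.41·0.592240 = 21.5634 /hr

Final: 21.5634 /hr


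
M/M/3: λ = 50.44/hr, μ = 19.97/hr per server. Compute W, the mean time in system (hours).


a = 2.5258; ρ = 0.8419; P₀ = 0.042184
Lq = P₀·a^c·ρ/(c!(1−ρ)²) = 3.81739
Wq = Lq/λ = 3.81739/50.44 = 0.07568 hr
W = Wq + 1/μ = 0.07568 + 0.05008 = 0.12576 hr

Final: 0.12576 hr


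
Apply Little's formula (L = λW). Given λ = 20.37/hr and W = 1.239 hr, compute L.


L = λW = 20.37·1.239 = 25.2384

Final: 25.2384


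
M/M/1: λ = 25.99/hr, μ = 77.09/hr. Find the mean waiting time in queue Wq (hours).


ρ = 25.99/77.09 = 0.3371
Wq = ρ/(μ−λ) = 0.3371/(77.09 − 25.99) = 0.3371/51.10 = 0.006598 hr

Final: 0.006598 hr


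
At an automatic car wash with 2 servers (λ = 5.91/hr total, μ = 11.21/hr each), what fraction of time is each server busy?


ρ = λ/(cμ) = 5.91/(2·11.21) = 5.91/22.42 = 0.2636

Final: 0.2636


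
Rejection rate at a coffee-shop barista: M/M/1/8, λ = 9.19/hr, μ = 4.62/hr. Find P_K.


ρ = λ/μ = 9.19/4.62 = 1.9892
P_K = (1−ρ)ρ^K/(1−ρ^(K+1)) = (-0.9892·245.125384)/(1 − 487.597895)
= -242.472512/-486.597895 = 0.498302

Final: 0.498302


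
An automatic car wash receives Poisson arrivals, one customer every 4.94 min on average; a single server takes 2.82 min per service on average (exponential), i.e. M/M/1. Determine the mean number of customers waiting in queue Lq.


λ = 60/4.94 = 12.1457 /hr
μ = 60/2.82 = 21.2766 /hr
ρ = λ/μ = 12.1457/21.2766 = 0.5709
Lq = ρ²/(1−ρ) = 0.3259/0.4291 = 0.7593

Final: 0.7593


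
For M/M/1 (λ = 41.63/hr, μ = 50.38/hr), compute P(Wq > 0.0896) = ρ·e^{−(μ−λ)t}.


ρ = 41.63/50.38 = 0.8263
P(Wq > t) = ρ·e^{−(μ−λ)t} = 0.8263·e^{−0.7840}
= 0.8263·0.456576 = 0.377278

Final: 0.377278


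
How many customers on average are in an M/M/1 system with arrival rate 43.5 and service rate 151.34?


ρ = λ/μ = 43.5/151.34 = 0.2874
L = ρ/(1−ρ) = 0.2874/(1 − 0.2874) = 0.2874/0.7126 = 0.4034

Final: 0.4034


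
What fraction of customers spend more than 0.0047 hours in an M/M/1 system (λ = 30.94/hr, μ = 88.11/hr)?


W ~ Exponential(μ−λ) for M/M/1.
μ − λ = 88.11 − 30.94 = 57.1700
P(W > t) = e^{−(μ−λ)t} = e^{−0.2687} = 0.764373

Final: 0.764373


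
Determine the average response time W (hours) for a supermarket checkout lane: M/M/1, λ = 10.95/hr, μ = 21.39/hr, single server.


W = 1/(μ−λ) = 1/(21.39 − 10.95) = 1/10.44 = 0.09579 hr

Final: 0.09579 hr


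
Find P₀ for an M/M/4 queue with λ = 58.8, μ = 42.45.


a = λ/μ = 58.8/42.45 = 1.3852; ρ = a/c = 0.3463
Σ_{k=0}^{3} a^k/k! (terms k=0..3) = 1.00000 + 1.38516 + 0.95933 + 0.44294 = 3.78743
Tail: a^4/(4!(1−ρ)) = 3.68128/(24·0.6537) = 0.23464
P₀ = 1/(3.78743 + 0.23464) = 1/4.02207 = 0.248628

Final: 0.248628


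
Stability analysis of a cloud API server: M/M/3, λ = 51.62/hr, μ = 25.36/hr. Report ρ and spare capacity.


Total capacity cμ = 3·25.36 = 76.08/hr
ρ = λ/(cμ) = 51.62/76.08 = 0.6785
Stable ⇔ ρ < 1: YES
Spare capacity = cμ − λ = 76.08 − 51.62 = 24.46/hr

Final: ρ = 0.6785; stable; margin = 24.46/hr


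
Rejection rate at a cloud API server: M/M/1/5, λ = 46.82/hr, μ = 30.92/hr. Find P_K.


ρ = λ/μ = 46.82/30.92 = 1.5142
P_K = (1−ρ)ρ^K/(1−ρ^(K+1)) = (-0.5142·7.960853)/(1 − 12.054565)
= -4.093712/-11.054565 = 0.370319

Final: 0.370319


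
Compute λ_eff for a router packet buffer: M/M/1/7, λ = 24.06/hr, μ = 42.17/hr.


ρ = 0.5705; P_K = (1−ρ)ρ^7/(1−ρ^8) = 0.008548
λ_eff = λ(1 − P_K) = 24.06·(1 − 0.008548) = 24.06·0.991452 = 23.8543 /hr

Final: 23.8543 /hr


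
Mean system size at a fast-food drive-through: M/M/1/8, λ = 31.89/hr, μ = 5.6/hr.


ρ = 31.89/5.6 = 5.6946
L = ρ[1 − (K+1)ρ^K + Kρ^(K+1)] / [(1−ρ)(1−ρ^(K+1))]
Numerator: 5.6946·(1 − 9·1105940.946908 + 8·6297938.713734) = 230234650.958139
Denominator: (-4.6946)·(-6297937.713734) = 29566568.302511
L = 230234650.958139/29566568.302511 = 7.7870

Final: 7.7870


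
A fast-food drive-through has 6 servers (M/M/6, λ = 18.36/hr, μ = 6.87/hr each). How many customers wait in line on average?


a = λ/μ = 2.6725; ρ = a/6 = 0.4454
P₀ = 0.068499
Lq = P₀·a^c·ρ / (c!·(1−ρ)²) = 0.068499·364.33059·0.4454/(720·0.30756)
= 0.05020

Final: 0.05020


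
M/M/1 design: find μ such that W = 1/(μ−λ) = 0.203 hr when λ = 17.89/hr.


W = 1/(μ−λ) ⇒ μ − λ = 1/W = 1/0.203 = 4.9261
μ = λ + 1/W = 17.89 + 4.9261 = 22.8161 per hr

Final: 22.8161 /hr


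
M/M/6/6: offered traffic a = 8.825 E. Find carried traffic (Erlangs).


B(6,8.825) = 0.432149 (Erlang-B)
Carried load = a(1 − B) = 8.825·(1 − 0.432149) = 8.825·0.567851 = 5.0113 E

Final: 5.0113 Erlangs


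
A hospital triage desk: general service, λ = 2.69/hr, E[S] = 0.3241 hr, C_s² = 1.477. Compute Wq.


ρ = λ·E[S] = 2.69·0.3241 = 0.8718
E[S²] = E[S]²(1+C_s²) = 0.3241²·(1+1.477) = 0.260186
Wq = λ·E[S²]/(2(1−ρ)) = 2.69·0.260186/(2·0.1282) = 2.73034 hr

Final: 2.73034 hr


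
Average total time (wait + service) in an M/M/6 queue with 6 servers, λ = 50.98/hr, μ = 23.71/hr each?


a = 2.1501; ρ = 0.3584; P₀ = 0.116200
Lq = P₀·a^c·ρ/(c!(1−ρ)²) = 0.01388
Wq = Lq/λ = 0.01388/50.98 = 0.0002723 hr
W = Wq + 1/μ = 0.0002723 + 0.04218 = 0.04245 hr

Final: 0.04245 hr


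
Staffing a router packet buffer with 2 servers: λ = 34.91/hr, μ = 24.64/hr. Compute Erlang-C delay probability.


a = λ/μ = 1.4168; ρ = a/2 = 0.7084
P₀ = 0.170685 (from M/M/c formula)
C(c,a) = [a^c/(c!(1−ρ))]·P₀ = [2.00733/(2·0.2916)]·0.170685
= 3.44193·0.170685 = 0.587487

Final: 0.587487


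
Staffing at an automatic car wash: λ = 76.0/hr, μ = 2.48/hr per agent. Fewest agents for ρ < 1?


Stability requires cμ > λ ⇔ c > λ/μ.
λ/μ = 76.0/2.48 = 30.6452
Minimum integer c = ⌊30.6452⌋ + 1 = 31
Check: 31·2.48 = 76.88 > 76.0, while 30·2.48 = 74.40 ≤ 76.0

Final: 31 servers


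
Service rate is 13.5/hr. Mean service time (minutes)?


Mean service time = 1/μ = 1/13.5 hour = 0.07407 hour
In minutes: 0.07407 × 60 = 4.4444 min

Final: 4.4444 min


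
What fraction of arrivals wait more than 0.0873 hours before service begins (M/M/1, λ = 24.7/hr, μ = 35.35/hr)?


ρ = 24.7/35.35 = 0.6987
P(Wq > t) = ρ·e^{−(μ−λ)t} = 0.6987·e^{−0.9297}
= 0.6987·0.394654 = 0.275756

Final: 0.275756


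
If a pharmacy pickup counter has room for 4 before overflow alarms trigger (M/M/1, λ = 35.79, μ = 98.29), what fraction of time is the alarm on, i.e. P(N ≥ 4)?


ρ = 35.79/98.29 = 0.3641
P(N ≥ n) = ρ^n = 0.3641^4 = 0.017580

Final: 0.017580


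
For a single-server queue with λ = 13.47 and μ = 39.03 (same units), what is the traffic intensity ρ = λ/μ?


ρ = λ/μ = 13.47/39.03 = 0.3451

Final: 0.3451


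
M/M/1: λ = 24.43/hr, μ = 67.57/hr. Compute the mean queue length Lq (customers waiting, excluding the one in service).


ρ = 24.43/67.57 = 0.3616
Lq = ρ²/(1−ρ) = 0.1307/0.6384 = 0.2047

Final: 0.2047


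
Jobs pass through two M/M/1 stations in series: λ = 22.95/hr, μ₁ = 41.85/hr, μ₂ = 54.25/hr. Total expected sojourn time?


Each node sees arrival rate λ = 22.95/hr (tandem ⇒ throughput preserved).
W₁ = 1/(μ₁−λ) = 1/(41.85−22.95) = 0.05291 hr
W₂ = 1/(μ₂−λ) = 1/(54.25−22.95) = 0.03195 hr
W_total = W₁ + W₂ = 0.05291 + 0.03195 = 0.08486 hr

Final: 0.08486 hr


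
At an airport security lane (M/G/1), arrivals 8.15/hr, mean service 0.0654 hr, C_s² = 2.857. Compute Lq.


ρ = λ·E[S] = 8.15·0.0654 = 0.5330
Lq = ρ²(1+C_s²)/(2(1−ρ)) = 0.2841·(1+2.857)/(2·0.4670)
= 0.2841·3.8570/0.9340 = 1.17323

Final: 1.17323


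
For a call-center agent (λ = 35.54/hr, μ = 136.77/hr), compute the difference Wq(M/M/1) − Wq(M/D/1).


ρ = 35.54/136.77 = 0.2599
Wq(M/M/1) = ρ/(μ−λ) = 0.2599/101.23 = 0.002567 hr
Wq(M/D/1) = ρ/(2(μ−λ)) = 0.001283 hr
Savings = 0.002567 − 0.001283 = 0.001283 hr

Final: 0.001283 hr


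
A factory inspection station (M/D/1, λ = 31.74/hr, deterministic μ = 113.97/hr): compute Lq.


ρ = 31.74/113.97 = 0.2785
M/D/1: Lq = ρ²/(2(1−ρ)) = 0.07756/(2·0.7215) = 0.05375

Final: 0.05375


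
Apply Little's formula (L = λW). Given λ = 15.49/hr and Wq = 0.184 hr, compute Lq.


Lq = λWq = 15.49·0.184 = 2.8502

Final: 2.8502


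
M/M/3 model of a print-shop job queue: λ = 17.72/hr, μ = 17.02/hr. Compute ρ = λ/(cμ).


ρ = λ/(cμ) = 17.72/(3·17.02) = 17.72/51.06 = 0.3470

Final: 0.3470


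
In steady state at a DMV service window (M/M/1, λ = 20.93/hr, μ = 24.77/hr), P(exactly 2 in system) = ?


ρ = 20.93/24.77 = 0.8450
P_n = (1−ρ)·ρ^n = (1 − 0.8450)·0.8450^2 = 0.1550·0.713981 = 0.110686

Final: 0.110686


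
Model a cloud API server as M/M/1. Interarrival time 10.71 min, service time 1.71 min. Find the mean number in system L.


λ = 60/10.71 = 5.6022 /hr
μ = 60/1.71 = 35.0877 /hr
ρ = λ/μ = 5.6022/35.0877 = 0.1597
L = ρ/(1−ρ) = 0.1597/0.8403 = 0.1900

Final: 0.1900


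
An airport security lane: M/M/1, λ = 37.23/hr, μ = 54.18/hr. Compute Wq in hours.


ρ = 37.23/54.18 = 0.6872
Wq = ρ/(μ−λ) = 0.6872/(54.18 − 37.23) = 0.6872/16.95 = 0.04054 hr

Final: 0.04054 hr


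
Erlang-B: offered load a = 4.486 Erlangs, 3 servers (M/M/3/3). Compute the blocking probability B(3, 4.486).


B(c,a) = (a^c/c!) / Σ_{k=0}^{c} a^k/k!
a^3/3! = 15.046191
Σ terms (k=0..3): 1.00000 + 4.48600 + 10.06210 + 15.04619 = 30.594289
B = 15.046191/30.594289 = 0.491797

Final: 0.491797


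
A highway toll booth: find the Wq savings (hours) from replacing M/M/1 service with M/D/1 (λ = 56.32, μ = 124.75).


ρ = 56.32/124.75 = 0.4515
Wq(M/M/1) = ρ/(μ−λ) = 0.4515/68.43 = 0.006597 hr
Wq(M/D/1) = ρ/(2(μ−λ)) = 0.003299 hr
Savings = 0.006597 − 0.003299 = 0.003299 hr

Final: 0.003299 hr


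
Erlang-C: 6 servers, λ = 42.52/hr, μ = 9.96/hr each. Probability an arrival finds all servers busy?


a = λ/μ = 4.2691; ρ = a/6 = 0.7115
P₀ = 0.012173 (from M/M/c formula)
C(c,a) = [a^c/(c!(1−ρ))]·P₀ = [6053.45760/(720·0.2885)]·0.012173
= 29.14368·0.012173 = 0.354767

Final: 0.354767


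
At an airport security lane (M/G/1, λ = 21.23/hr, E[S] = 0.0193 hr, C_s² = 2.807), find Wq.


ρ = λ·E[S] = 21.23·0.0193 = 0.4097
E[S²] = E[S]²(1+C_s²) = 0.0193²·(1+2.807) = 0.001418
Wq = λ·E[S²]/(2(1−ρ)) = 21.23·0.001418/(2·0.5903) = 0.02550 hr

Final: 0.02550 hr


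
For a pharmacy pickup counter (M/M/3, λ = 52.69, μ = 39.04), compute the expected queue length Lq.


a = λ/μ = 1.3496; ρ = a/3 = 0.4499
P₀ = 0.249674
Lq = P₀·a^c·ρ / (c!·(1−ρ)²) = 0.249674·2.45841·0.4499/(6·0.30263)
= 0.15208

Final: 0.15208


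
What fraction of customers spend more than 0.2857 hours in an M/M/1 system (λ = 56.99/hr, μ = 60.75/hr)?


W ~ Exponential(μ−λ) for M/M/1.
μ − λ = 60.75 − 56.99 = 3.7600
P(W > t) = e^{−(μ−λ)t} = e^{−1.0742} = 0.341560

Final: 0.341560


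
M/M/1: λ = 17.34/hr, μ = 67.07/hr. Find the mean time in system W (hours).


W = 1/(μ−λ) = 1/(67.07 − 17.34) = 1/49.73 = 0.02011 hr

Final: 0.02011 hr


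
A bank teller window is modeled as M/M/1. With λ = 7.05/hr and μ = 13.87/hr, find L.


ρ = λ/μ = 7.05/13.87 = 0.5083
L = ρ/(1−ρ) = 0.5083/(1 − 0.5083) = 0.5083/0.4917 = 1.0337

Final: 1.0337


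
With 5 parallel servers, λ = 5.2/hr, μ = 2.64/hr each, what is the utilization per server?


ρ = λ/(cμ) = 5.2/(5·2.64) = 5.2/13.20 = 0.3939

Final: 0.3939


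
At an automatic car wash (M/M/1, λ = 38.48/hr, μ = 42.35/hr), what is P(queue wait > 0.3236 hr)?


ρ = 38.48/42.35 = 0.9086
P(Wq > t) = ρ·e^{−(μ−λ)t} = 0.9086·e^{−1.2523}
= 0.9086·0.285837 = 0.259717

Final: 0.259717


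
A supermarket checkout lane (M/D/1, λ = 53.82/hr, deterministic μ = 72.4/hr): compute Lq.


ρ = 53.82/72.4 = 0.7434
M/D/1: Lq = ρ²/(2(1−ρ)) = 0.5526/(2·0.2566) = 1.07665

Final: 1.07665


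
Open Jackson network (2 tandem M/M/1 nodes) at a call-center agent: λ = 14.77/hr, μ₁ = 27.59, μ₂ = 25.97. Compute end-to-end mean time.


Each node sees arrival rate λ = 14.77/hr (tandem ⇒ throughput preserved).
W₁ = 1/(μ₁−λ) = 1/(27.59−14.77) = 0.07800 hr
W₂ = 1/(μ₂−λ) = 1/(25.97−14.77) = 0.08929 hr
W_total = W₁ + W₂ = 0.07800 + 0.08929 = 0.16729 hr

Final: 0.16729 hr


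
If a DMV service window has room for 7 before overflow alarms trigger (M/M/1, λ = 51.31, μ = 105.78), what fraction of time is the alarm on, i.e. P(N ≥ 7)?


ρ = 51.31/105.78 = 0.4851
P(N ≥ n) = ρ^n = 0.4851^7 = 0.006318

Final: 0.006318


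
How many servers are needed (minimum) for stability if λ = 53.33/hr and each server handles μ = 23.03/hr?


Stability requires cμ > λ ⇔ c > λ/μ.
λ/μ = 53.33/23.03 = 2.3157
Minimum integer c = ⌊2.3157⌋ + 1 = 3
Check: 3·23.03 = 69.09 > 53.33, while 2·23.03 = 46.06 ≤ 53.33

Final: 3 servers


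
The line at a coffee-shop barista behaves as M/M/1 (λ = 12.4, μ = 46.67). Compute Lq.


ρ = 12.4/46.67 = 0.2657
Lq = ρ²/(1−ρ) = 0.07059/0.7343 = 0.09614

Final: 0.09614


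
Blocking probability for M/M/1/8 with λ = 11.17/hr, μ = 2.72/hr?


ρ = λ/μ = 11.17/2.72 = 4.1066
P_K = (1−ρ)ρ^K/(1−ρ^(K+1)) = (-3.1066·80886.147800)/(1 − 332168.481960)
= -251282.334159/-332167.481960 = 0.756493

Final: 0.756493


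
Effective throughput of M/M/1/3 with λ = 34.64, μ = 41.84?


ρ = 0.8279; P_K = (1−ρ)ρ^3/(1−ρ^4) = 0.184199
λ_eff = λ(1 − P_K) = 34.64·(1 − 0.184199) = 34.64·0.815801 = 28.2593 /hr

Final: 28.2593 /hr


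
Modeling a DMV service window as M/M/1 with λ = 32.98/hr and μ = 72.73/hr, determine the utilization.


ρ = λ/μ = 32.98/72.73 = 0.4535

Final: 0.4535


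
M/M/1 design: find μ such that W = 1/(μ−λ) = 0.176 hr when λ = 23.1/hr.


W = 1/(μ−λ) ⇒ μ − λ = 1/W = 1/0.176 = 5.6818
μ = λ + 1/W = 23.1 + 5.6818 = 28.7818 per hr

Final: 28.7818 /hr


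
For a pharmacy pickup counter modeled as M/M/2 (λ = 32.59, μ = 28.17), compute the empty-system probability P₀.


a = λ/μ = 32.59/28.17 = 1.1569; ρ = a/c = 0.5785
Σ_{k=0}^{1} a^k/k! (terms k=0..1) = 1.00000 + 1.15690 = 2.15690
Tail: a^2/(2!(1−ρ)) = 1.33843/(2·0.4215) = 1.58752
P₀ = 1/(2.15690 + 1.58752) = 1/3.74442 = 0.267064

Final: 0.267064


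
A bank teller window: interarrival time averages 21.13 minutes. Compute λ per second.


λ = 1/(interarrival time) in consistent units.
1 second = 0.0166667 min, so λ = 0.0166667/21.13 = 0.0007888 per second

Final: 0.0007888 /sec


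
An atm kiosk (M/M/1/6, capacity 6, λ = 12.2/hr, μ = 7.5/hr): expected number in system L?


ρ = 12.2/7.5 = 1.6267
L = ρ[1 − (K+1)ρ^K + Kρ^(K+1)] / [(1−ρ)(1−ρ^(K+1))]
Numerator: 1.6267·(1 − 7·18.526416 + 6·30.136303) = 84.802862
Denominator: (-0.6267)·(-29.136303) = 18.258750
L = 84.802862/18.258750 = 4.6445

Final: 4.6445


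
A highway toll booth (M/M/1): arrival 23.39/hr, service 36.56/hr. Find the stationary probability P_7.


ρ = 23.39/36.56 = 0.6398
P_n = (1−ρ)·ρ^n = (1 − 0.6398)·0.6398^7 = 0.3602·0.043870 = 0.015803

Final: 0.015803


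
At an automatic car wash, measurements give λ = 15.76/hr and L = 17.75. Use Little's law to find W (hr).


W = L/λ = 17.75/15.76 = 1.1263 hr

Final: 1.1263 hr


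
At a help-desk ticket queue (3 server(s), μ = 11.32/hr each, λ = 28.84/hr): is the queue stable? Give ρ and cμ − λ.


Total capacity cμ = 3·11.32 = 33.96/hr
ρ = λ/(cμ) = 28.84/33.96 = 0.8492
Stable ⇔ ρ < 1: YES
Spare capacity = cμ − λ = 33.96 − 28.84 = 5.12/hr

Final: ρ = 0.8492; stable; margin = 5.12/hr


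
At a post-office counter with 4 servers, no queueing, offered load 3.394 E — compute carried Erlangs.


B(4,3.394) = 0.249065 (Erlang-B)
Carried load = a(1 − B) = 3.394·(1 − 0.249065) = 3.394·0.750935 = 2.5487 E

Final: 2.5487 Erlangs


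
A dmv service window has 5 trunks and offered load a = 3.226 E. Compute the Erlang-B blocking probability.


B(c,a) = (a^c/c!) / Σ_{k=0}^{c} a^k/k!
a^5/5! = 2.911659
Σ terms (k=0..5): 1.00000 + 3.22600 + 5.20354 + 5.59554 + 4.51280 + 2.91166 = 22.449537
B = 2.911659/22.449537 = 0.129698

Final: 0.129698


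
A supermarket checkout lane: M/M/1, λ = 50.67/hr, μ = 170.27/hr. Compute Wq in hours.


ρ = 50.67/170.27 = 0.2976
Wq = ρ/(μ−λ) = 0.2976/(170.27 − 50.67) = 0.2976/119.60 = 0.002488 hr

Final: 0.002488 hr


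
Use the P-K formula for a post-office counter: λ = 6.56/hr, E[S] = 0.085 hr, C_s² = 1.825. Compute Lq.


ρ = λ·E[S] = 6.56·0.085 = 0.5576
Lq = ρ²(1+C_s²)/(2(1−ρ)) = 0.3109·(1+1.825)/(2·0.4424)
= 0.3109·2.8250/0.8848 = 0.99270

Final: 0.99270


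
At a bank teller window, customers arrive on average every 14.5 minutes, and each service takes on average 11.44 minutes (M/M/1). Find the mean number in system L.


λ = 60/14.5 = 4.1379 /hr
μ = 60/11.44 = 5.2448 /hr
ρ = λ/μ = 4.1379/5.2448 = 0.7890
L = ρ/(1−ρ) = 0.7890/0.2110 = 3.7386

Final: 3.7386


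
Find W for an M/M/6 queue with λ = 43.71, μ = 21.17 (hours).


a = 2.0647; ρ = 0.3441; P₀ = 0.126627
Lq = P₀·a^c·ρ/(c!(1−ρ)²) = 0.01090
Wq = Lq/λ = 0.01090/43.71 = 0.0002494 hr
W = Wq + 1/μ = 0.0002494 + 0.04724 = 0.04749 hr

Final: 0.04749 hr


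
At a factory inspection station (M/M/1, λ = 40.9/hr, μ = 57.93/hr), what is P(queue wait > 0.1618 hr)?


ρ = 40.9/57.93 = 0.7060
P(Wq > t) = ρ·e^{−(μ−λ)t} = 0.7060·e^{−2.7555}
= 0.7060·0.063580 = 0.044889

Final: 0.044889


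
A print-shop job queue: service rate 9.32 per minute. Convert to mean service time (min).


Mean service time = 1/μ = 1/9.32 minute = 0.10730 minute
In minutes: 0.10730 × 1 = 0.1073 min

Final: 0.1073 min


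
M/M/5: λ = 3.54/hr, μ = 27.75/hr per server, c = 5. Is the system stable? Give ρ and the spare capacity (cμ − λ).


Total capacity cμ = 5·27.75 = 138.75/hr
ρ = λ/(cμ) = 3.54/138.75 = 0.02551
Stable ⇔ ρ < 1: YES
Spare capacity = cμ − λ = 138.75 − 3.54 = 135.21/hr

Final: ρ = 0.02551; stable; margin = 135.21/hr


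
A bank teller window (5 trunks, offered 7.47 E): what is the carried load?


B(5,7.47) = 0.451385 (Erlang-B)
Carried load = a(1 − B) = 7.47·(1 − 0.451385) = 7.47·0.548615 = 4.0982 E

Final: 4.0982 Erlangs


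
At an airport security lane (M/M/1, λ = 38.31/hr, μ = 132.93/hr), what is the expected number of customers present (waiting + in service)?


ρ = λ/μ = 38.31/132.93 = 0.2882
L = ρ/(1−ρ) = 0.2882/(1 − 0.2882) = 0.2882/0.7118 = 0.4049

Final: 0.4049
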